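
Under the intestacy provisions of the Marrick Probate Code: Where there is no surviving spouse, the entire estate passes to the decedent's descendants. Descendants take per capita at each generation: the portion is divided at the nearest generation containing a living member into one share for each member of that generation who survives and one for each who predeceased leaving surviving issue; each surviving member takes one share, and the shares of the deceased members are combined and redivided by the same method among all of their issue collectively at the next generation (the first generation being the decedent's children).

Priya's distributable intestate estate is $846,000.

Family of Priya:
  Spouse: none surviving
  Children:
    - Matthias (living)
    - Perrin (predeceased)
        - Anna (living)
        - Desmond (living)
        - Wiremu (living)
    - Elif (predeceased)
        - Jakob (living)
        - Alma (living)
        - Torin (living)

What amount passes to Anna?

Anna receives $94,000.

The entire $846,000 passes to the descendants.
That amount ($846,000) is divided at the children's generation into 3 shares of $282,000. Matthias takes $282,000. The 2 shares of the deceased (Perrin and Elif) are combined into a pool of $564,000.
That pool ($564,000) is divided at the grandchildren's generation equally among Anna, Desmond, Wiremu, Jakob, Alma, and Torin: $94,000 each.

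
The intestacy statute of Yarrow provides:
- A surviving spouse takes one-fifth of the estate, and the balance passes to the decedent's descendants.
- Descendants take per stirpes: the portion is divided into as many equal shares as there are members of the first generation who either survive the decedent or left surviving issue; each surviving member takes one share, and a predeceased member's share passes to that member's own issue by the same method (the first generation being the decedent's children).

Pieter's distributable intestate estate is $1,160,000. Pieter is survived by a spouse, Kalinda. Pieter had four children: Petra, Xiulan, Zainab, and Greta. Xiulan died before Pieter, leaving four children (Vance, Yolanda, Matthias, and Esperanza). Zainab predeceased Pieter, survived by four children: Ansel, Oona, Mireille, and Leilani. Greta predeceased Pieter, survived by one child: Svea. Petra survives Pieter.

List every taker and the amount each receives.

Kalinda: $232,000; Petra: $232,000; Vance: $58,000; Yolanda: $58,000; Matthias: $58,000; Esperanza: $58,000; Ansel: $58,000; Oona: $58,000; Mireille: $58,000; Leilani: $58,000; Svea: $232,000

Kalinda takes one-fifth of $1,160,000 = $232,000. The remaining $928,000 passes to the descendants.
The descendants' portion ($928,000) is divided into 4 shares of $232,000: Petra takes $232,000; Xiulan's $232,000 share passes to Xiulan's issue; Zainab's $232,000 share passes to Zainab's issue; Greta's $232,000 share passes to Greta's issue.
Xiulan's share ($232,000) is divided into 4 shares of $58,000: Vance, Yolanda, Matthias, and Esperanza each take $58,000.
Zainab's share ($232,000) is divided into 4 shares of $58,000: Ansel, Oona, Mireille, and Leilani each take $58,000.
Greta's share ($232,000) passes entirely to Svea.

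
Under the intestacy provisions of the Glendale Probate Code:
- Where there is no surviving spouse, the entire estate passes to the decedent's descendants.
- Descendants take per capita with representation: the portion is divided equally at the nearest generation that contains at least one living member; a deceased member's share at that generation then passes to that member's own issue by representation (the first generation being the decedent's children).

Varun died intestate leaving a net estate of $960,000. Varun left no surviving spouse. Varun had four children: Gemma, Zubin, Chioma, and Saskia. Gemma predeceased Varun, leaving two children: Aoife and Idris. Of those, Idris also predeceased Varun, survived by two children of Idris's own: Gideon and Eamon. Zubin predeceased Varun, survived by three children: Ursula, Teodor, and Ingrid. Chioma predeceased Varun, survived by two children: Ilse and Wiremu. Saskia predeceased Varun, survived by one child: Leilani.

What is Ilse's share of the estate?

Ilse receives $120,000.

The entire $960,000 passes to the descendants.
No child survives, so the initial division is made at the grandchildren's generation.
That amount ($960,000) is divided into 8 shares of $120,000: Aoife, Ursula, Teodor, Ingrid, Ilse, Wiremu, and Leilani each take $120,000; Idris's $120,000 share passes to Idris's issue.
Idris's share ($120,000) is divided into 2 shares of $60,000: Gideon and Eamon each take $60,000.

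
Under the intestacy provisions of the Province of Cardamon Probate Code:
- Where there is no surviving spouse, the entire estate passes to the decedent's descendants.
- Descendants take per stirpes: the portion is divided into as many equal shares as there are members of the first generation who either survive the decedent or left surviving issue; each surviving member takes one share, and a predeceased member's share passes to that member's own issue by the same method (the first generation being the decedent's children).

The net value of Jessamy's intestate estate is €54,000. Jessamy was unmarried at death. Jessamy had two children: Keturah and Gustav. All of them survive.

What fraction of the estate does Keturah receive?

The entire €54,000 passes to the descendants.
That amount (€54,000) is divided into 2 shares of €27,000: Keturah and Gustav each take €27,000.

Keturah receives 1/2 of the estate.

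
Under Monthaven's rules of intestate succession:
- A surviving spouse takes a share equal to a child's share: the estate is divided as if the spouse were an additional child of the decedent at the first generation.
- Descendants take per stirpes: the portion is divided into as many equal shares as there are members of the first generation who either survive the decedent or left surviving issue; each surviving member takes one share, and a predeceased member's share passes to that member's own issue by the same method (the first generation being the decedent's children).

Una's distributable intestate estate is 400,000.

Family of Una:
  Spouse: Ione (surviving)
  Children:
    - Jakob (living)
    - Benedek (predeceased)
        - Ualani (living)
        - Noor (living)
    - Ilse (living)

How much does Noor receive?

The spouse counts as an additional share at the children's level, so there are 4 primary shares of 100,000. Ione takes one such share (100,000).
The children's combined portion (300,000) is divided into 3 shares of 100,000: Jakob and Ilse each take 100,000; Benedek's 100,000 share passes to Benedek's issue.
Benedek's share (100,000) is divided into 2 shares of 50,000: Ualani and Noor each take 50,000.

Noor receives 50,000.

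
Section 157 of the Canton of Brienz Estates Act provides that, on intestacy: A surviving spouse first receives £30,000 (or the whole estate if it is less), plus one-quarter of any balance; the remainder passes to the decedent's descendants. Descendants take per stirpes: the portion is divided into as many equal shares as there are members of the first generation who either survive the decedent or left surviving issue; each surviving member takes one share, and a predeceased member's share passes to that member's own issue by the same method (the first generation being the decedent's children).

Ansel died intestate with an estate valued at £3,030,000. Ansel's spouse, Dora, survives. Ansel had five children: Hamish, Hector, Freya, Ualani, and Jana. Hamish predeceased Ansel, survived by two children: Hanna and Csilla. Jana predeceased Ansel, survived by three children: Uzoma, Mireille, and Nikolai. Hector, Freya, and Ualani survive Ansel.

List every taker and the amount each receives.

Dora: £780,000; Hanna: £225,000; Csilla: £225,000; Hector: £450,000; Freya: £450,000; Ualani: £450,000; Uzoma: £150,000; Mireille: £150,000; Nikolai: £150,000

Dora first takes £30,000, leaving a balance of £3,000,000. Dora then takes one-quarter of the balance (£750,000), for a total of £780,000. The remaining £2,250,000 passes to the descendants.
The descendants' portion (£2,250,000) is divided into 5 shares of £450,000: Hector, Freya, and Ualani each take £450,000; Hamish's £450,000 share passes to Hamish's issue; Jana's £450,000 share passes to Jana's issue.
Hamish's share (£450,000) is divided into 2 shares of £225,000: Hanna and Csilla each take £225,000.
Jana's share (£450,000) is divided into 3 shares of £150,000: Uzoma, Mireille, and Nikolai each take £150,000.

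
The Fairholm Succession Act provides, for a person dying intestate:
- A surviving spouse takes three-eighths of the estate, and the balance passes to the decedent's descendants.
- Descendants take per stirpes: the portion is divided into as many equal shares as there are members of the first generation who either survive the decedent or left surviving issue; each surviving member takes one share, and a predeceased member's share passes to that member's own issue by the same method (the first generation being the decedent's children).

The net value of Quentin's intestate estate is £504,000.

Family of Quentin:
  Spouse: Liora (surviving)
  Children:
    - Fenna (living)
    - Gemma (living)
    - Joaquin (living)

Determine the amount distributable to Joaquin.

Liora takes three-eighths of £504,000 = £189,000. The remaining £315,000 passes to the descendants.
The descendants' portion (£315,000) is divided into 3 shares of £105,000: Fenna, Gemma, and Joaquin each take £105,000.

Joaquin receives £105,000.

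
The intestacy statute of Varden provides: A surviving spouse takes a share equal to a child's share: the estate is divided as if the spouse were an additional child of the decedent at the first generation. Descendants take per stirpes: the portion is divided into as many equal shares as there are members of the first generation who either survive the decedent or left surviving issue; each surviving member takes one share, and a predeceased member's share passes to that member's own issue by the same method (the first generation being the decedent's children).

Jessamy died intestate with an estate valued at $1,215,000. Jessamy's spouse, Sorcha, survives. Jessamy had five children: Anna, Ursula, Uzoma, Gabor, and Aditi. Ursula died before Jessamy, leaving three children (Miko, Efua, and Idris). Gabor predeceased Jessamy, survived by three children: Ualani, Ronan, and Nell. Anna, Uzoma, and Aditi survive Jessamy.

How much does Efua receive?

The spouse counts as an additional share at the children's level, so there are 6 primary shares of $202,500. Sorcha takes one such share ($202,500).
The children's combined portion ($1,012,500) is divided into 5 shares of $202,500: Anna, Uzoma, and Aditi each take $202,500; Ursula's $202,500 share passes to Ursula's issue; Gabor's $202,500 share passes to Gabor's issue.
Ursula's share ($202,500) is divided into 3 shares of $67,500: Miko, Efua, and Idris each take $67,500.
Gabor's share ($202,500) is divided into 3 shares of $67,500: Ualani, Ronan, and Nell each take $67,500.

Efua receives $67,500.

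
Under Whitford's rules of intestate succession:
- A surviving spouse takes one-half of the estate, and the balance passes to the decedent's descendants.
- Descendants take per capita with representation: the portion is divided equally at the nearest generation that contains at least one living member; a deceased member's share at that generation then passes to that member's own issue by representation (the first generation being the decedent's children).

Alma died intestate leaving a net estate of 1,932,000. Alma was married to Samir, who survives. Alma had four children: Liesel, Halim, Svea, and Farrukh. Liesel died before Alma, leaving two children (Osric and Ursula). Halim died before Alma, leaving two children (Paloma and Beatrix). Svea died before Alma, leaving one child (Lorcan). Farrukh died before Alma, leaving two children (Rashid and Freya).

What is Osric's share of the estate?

Osric receives 138,000.

Samir takes one-half of 1,932,000 = 966,000. The remaining 966,000 passes to the descendants.
No child survives, so the initial division is made at the grandchildren's generation.
The descendants' portion (966,000) is divided into 7 shares of 138,000: Osric, Ursula, Paloma, Beatrix, Lorcan, Rashid, and Freya each take 138,000.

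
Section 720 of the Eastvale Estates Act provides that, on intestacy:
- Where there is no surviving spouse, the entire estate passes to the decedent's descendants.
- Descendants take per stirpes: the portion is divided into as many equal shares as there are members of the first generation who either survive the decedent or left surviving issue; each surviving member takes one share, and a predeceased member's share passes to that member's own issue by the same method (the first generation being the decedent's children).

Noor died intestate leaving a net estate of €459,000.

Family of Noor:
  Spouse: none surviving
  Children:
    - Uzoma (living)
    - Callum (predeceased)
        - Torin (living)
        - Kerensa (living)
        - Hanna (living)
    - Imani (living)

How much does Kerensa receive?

Kerensa receives €51,000.

The entire €459,000 passes to the descendants.
That amount (€459,000) is divided into 3 shares of €153,000: Uzoma and Imani each take €153,000; Callum's €153,000 share passes to Callum's issue.
Callum's share (€153,000) is divided into 3 shares of €51,000: Torin, Kerensa, and Hanna each take €51,000.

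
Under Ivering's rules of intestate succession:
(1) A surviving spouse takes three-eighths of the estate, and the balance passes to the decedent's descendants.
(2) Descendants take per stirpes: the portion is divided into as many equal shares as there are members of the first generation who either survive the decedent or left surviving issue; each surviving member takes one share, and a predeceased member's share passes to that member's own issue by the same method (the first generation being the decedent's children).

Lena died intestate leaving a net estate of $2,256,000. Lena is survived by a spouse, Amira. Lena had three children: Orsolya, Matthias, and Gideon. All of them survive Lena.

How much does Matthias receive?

Amira takes three-eighths of $2,256,000 = $846,000. The remaining $1,410,000 passes to the descendants.
The descendants' portion ($1,410,000) is divided into 3 shares of $470,000: Orsolya, Matthias, and Gideon each take $470,000.

Matthias receives $470,000.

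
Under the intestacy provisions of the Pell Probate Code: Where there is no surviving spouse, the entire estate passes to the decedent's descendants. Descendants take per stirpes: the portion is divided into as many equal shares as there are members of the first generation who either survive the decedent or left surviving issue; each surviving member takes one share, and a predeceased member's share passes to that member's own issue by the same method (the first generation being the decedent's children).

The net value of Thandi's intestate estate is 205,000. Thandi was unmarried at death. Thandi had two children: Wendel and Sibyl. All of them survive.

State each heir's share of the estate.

Wendel: 102,500; Sibyl: 102,500

The entire 205,000 passes to the descendants.
That amount (205,000) is divided into 2 shares of 102,500: Wendel and Sibyl each take 102,500.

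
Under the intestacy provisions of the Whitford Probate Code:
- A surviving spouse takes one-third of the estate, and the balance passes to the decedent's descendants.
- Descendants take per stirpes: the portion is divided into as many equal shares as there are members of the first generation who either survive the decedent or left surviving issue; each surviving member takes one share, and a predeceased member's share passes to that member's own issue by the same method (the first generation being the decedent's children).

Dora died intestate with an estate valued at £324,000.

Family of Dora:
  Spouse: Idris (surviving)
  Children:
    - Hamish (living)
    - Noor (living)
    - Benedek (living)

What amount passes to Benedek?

Idris takes one-third of £324,000 = £108,000. The remaining £216,000 passes to the descendants.
The descendants' portion (£216,000) is divided into 3 shares of £72,000: Hamish, Noor, and Benedek each take £72,000.

Benedek receives £72,000.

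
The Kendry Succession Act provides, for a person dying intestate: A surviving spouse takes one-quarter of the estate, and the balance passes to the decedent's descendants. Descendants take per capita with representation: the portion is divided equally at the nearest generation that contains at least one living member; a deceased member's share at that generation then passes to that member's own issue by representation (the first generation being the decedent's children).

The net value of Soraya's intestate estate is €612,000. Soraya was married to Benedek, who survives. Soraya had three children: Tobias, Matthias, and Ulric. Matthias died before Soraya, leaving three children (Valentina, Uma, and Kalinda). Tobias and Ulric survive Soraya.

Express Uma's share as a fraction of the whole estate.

Benedek takes one-quarter of €612,000 = €153,000. The remaining €459,000 passes to the descendants.
The descendants' portion (€459,000) is divided into 3 shares of €153,000: Tobias and Ulric each take €153,000; Matthias's €153,000 share passes to Matthias's issue.
Matthias's share (€153,000) is divided into 3 shares of €51,000: Valentina, Uma, and Kalinda each take €51,000.

Uma receives 1/12 of the estate.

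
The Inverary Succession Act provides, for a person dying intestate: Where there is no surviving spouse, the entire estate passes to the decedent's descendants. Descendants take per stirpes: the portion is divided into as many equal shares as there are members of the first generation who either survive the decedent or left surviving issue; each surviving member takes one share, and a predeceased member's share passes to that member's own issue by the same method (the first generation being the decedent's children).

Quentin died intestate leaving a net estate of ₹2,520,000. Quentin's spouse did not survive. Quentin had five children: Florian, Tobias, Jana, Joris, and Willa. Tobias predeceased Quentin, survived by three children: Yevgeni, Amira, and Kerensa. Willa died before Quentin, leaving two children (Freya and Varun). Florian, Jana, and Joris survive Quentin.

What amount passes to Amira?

The entire ₹2,520,000 passes to the descendants.
That amount (₹2,520,000) is divided into 5 shares of ₹504,000: Florian, Jana, and Joris each take ₹504,000; Tobias's ₹504,000 share passes to Tobias's issue; Willa's ₹504,000 share passes to Willa's issue.
Tobias's share (₹504,000) is divided into 3 shares of ₹168,000: Yevgeni, Amira, and Kerensa each take ₹168,000.
Willa's share (₹504,000) is divided into 2 shares of ₹252,000: Freya and Varun each take ₹252,000.

Amira receives ₹168,000.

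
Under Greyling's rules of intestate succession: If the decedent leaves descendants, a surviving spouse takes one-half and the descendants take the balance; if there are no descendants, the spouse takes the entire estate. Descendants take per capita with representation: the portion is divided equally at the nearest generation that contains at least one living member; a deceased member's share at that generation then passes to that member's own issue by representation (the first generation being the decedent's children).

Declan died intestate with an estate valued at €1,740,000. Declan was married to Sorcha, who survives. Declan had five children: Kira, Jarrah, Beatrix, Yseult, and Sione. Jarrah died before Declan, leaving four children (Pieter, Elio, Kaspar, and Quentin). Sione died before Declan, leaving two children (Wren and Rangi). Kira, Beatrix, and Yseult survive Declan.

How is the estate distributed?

Sorcha takes one-half of €1,740,000 = €870,000. The remaining €870,000 passes to the descendants.
The descendants' portion (€870,000) is divided into 5 shares of €174,000: Kira, Beatrix, and Yseult each take €174,000; Jarrah's €174,000 share passes to Jarrah's issue; Sione's €174,000 share passes to Sione's issue.
Jarrah's share (€174,000) is divided into 4 shares of €43,500: Pieter, Elio, Kaspar, and Quentin each take €43,500.
Sione's share (€174,000) is divided into 2 shares of €87,000: Wren and Rangi each take €87,000.

Sorcha: €870,000; Kira: €174,000; Pieter: €43,500; Elio: €43,500; Kaspar: €43,500; Quentin: €43,500; Beatrix: €174,000; Yseult: €174,000; Wren: €87,000; Rangi: €87,000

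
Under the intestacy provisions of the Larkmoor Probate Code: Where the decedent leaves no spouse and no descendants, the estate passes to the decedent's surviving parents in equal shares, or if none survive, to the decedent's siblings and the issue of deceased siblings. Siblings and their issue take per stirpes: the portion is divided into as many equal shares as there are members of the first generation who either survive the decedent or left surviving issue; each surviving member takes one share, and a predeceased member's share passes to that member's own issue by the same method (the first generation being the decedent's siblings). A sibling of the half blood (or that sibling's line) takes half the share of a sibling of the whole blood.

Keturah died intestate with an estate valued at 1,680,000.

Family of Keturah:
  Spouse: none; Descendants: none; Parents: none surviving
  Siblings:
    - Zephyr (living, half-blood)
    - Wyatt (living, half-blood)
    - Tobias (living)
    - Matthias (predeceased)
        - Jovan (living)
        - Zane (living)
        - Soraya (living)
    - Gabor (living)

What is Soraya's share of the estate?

The entire 1,680,000 passes to the siblings and their issue.
Counting each half-blood sibling's line as half a unit, there are 4 units in 1,680,000, so one unit is 420,000. Whole-blood lines (Tobias, Matthias, and Gabor) take 420,000 each; half-blood lines (Zephyr and Wyatt) take 210,000 each.
Matthias's share (420,000) is divided into 3 shares of 140,000: Jovan, Zane, and Soraya each take 140,000.

Soraya receives 140,000.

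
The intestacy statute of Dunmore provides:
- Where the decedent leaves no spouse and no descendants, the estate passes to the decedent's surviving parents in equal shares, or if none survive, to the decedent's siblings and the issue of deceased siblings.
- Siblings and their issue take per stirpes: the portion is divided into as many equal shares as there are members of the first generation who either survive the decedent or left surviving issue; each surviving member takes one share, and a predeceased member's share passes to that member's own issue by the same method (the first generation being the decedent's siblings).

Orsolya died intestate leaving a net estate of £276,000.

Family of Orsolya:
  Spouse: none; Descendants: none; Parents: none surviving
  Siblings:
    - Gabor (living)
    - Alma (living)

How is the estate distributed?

Gabor: £138,000; Alma: £138,000

The entire £276,000 passes to the siblings and their issue.
That amount (£276,000) is divided into 2 shares of £138,000: Gabor and Alma each take £138,000.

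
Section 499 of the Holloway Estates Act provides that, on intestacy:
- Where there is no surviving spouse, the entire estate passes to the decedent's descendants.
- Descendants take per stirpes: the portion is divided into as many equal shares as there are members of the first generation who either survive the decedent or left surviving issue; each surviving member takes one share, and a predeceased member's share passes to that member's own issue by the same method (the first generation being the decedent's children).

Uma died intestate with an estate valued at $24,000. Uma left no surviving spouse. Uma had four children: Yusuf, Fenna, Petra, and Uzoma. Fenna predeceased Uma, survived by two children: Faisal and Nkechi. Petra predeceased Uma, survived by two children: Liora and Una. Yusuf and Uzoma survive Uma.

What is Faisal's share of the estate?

The entire $24,000 passes to the descendants.
That amount ($24,000) is divided into 4 shares of $6,000: Yusuf and Uzoma each take $6,000; Fenna's $6,000 share passes to Fenna's issue; Petra's $6,000 share passes to Petra's issue.
Fenna's share ($6,000) is divided into 2 shares of $3,000: Faisal and Nkechi each take $3,000.
Petra's share ($6,000) is divided into 2 shares of $3,000: Liora and Una each take $3,000.

Faisal receives $3,000.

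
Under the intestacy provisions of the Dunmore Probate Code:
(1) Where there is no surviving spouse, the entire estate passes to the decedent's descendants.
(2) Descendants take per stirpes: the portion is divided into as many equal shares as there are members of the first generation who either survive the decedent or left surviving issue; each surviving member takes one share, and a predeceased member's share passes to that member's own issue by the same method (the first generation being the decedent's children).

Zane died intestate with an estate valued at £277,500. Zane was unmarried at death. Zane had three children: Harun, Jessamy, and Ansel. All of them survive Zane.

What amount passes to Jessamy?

The entire £277,500 passes to the descendants.
That amount (£277,500) is divided into 3 shares of £92,500: Harun, Jessamy, and Ansel each take £92,500.

Jessamy receives £92,500.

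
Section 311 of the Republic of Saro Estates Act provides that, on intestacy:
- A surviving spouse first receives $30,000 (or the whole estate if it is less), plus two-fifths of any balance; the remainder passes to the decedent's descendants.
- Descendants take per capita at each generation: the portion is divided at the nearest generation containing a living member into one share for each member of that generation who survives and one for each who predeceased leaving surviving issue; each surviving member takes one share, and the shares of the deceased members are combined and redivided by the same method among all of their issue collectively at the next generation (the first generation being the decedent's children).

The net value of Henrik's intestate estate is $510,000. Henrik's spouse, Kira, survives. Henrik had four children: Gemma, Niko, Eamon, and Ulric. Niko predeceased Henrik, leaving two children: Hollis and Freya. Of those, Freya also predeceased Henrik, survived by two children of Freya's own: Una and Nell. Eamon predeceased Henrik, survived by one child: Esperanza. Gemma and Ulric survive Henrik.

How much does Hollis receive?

Hollis receives $48,000.

Kira first takes $30,000, leaving a balance of $480,000. Kira then takes two-fifths of the balance ($192,000), for a total of $222,000. The remaining $288,000 passes to the descendants.
The descendants' portion ($288,000) is divided at the children's generation into 4 shares of $72,000. Gemma and Ulric each take $72,000. The 2 shares of the deceased (Niko and Eamon) are combined into a pool of $144,000.
That pool ($144,000) is divided at the grandchildren's generation into 3 shares of $48,000. Hollis and Esperanza each take $48,000. The remaining share for the deceased Freya ($48,000) is carried to the next generation.
That pool ($48,000) is divided at the great-grandchildren's generation equally among Una and Nell: $24,000 each.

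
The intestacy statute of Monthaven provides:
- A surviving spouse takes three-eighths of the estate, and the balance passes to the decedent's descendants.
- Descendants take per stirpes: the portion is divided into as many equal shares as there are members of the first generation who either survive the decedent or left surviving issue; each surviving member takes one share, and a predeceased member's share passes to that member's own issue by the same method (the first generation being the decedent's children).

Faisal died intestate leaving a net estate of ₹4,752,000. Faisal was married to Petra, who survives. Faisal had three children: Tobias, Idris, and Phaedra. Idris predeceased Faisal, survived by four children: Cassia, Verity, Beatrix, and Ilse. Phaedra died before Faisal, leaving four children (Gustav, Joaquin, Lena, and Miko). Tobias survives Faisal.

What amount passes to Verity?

Verity receives ₹247,500.

Petra takes three-eighths of ₹4,752,000 = ₹1,782,000. The remaining ₹2,970,000 passes to the descendants.
The descendants' portion (₹2,970,000) is divided into 3 shares of ₹990,000: Tobias takes ₹990,000; Idris's ₹990,000 share passes to Idris's issue; Phaedra's ₹990,000 share passes to Phaedra's issue.
Idris's share (₹990,000) is divided into 4 shares of ₹247,500: Cassia, Verity, Beatrix, and Ilse each take ₹247,500.
Phaedra's share (₹990,000) is divided into 4 shares of ₹247,500: Gustav, Joaquin, Lena, and Miko each take ₹247,500.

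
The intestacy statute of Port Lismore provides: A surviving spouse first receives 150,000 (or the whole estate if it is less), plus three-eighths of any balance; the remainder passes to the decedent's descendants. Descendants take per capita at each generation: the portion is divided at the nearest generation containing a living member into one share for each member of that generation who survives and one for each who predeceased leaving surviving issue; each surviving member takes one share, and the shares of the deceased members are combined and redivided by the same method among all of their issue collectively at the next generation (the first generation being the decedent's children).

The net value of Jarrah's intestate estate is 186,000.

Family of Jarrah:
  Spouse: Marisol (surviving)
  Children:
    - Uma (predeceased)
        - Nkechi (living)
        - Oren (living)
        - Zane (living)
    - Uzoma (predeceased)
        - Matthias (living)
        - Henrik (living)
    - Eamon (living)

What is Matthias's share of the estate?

Marisol first takes 150,000, leaving a balance of 36,000. Marisol then takes three-eighths of the balance (13,500), for a total of 163,500. The remaining 22,500 passes to the descendants.
The descendants' portion (22,500) is divided at the children's generation into 3 shares of 7,500. Eamon takes 7,500. The 2 shares of the deceased (Uma and Uzoma) are combined into a pool of 15,000.
That pool (15,000) is divided at the grandchildren's generation equally among Nkechi, Oren, Zane, Matthias, and Henrik: 3,000 each.

Matthias receives 3,000.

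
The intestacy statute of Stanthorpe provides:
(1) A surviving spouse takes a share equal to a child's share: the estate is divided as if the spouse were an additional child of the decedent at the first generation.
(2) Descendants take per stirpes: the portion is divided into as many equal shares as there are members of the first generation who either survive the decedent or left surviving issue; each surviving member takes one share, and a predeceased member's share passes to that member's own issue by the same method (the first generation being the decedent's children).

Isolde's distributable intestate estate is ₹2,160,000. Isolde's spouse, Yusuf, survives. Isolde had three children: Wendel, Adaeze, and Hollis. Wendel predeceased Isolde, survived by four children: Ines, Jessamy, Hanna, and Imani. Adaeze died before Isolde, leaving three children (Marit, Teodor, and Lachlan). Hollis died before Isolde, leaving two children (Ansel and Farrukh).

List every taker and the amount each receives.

The spouse counts as an additional share at the children's level, so there are 4 primary shares of ₹540,000. Yusuf takes one such share (₹540,000).
The children's combined portion (₹1,620,000) is divided into 3 shares of ₹540,000: Wendel's ₹540,000 share passes to Wendel's issue; Adaeze's ₹540,000 share passes to Adaeze's issue; Hollis's ₹540,000 share passes to Hollis's issue.
Wendel's share (₹540,000) is divided into 4 shares of ₹135,000: Ines, Jessamy, Hanna, and Imani each take ₹135,000.
Adaeze's share (₹540,000) is divided into 3 shares of ₹180,000: Marit, Teodor, and Lachlan each take ₹180,000.
Hollis's share (₹540,000) is divided into 2 shares of ₹270,000: Ansel and Farrukh each take ₹270,000.

Yusuf: ₹540,000; Ines: ₹135,000; Jessamy: ₹135,000; Hanna: ₹135,000; Imani: ₹135,000; Marit: ₹180,000; Teodor: ₹180,000; Lachlan: ₹180,000; Ansel: ₹270,000; Farrukh: ₹270,000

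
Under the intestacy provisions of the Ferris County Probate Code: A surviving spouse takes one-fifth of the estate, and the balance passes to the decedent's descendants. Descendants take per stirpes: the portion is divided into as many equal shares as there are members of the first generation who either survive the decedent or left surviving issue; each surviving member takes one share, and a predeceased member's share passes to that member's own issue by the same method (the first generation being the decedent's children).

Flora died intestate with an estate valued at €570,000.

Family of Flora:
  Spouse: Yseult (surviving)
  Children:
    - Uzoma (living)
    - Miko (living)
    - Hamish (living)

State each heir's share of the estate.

Yseult: €114,000; Uzoma: €152,000; Miko: €152,000; Hamish: €152,000

Yseult takes one-fifth of €570,000 = €114,000. The remaining €456,000 passes to the descendants.
The descendants' portion (€456,000) is divided into 3 shares of €152,000: Uzoma, Miko, and Hamish each take €152,000.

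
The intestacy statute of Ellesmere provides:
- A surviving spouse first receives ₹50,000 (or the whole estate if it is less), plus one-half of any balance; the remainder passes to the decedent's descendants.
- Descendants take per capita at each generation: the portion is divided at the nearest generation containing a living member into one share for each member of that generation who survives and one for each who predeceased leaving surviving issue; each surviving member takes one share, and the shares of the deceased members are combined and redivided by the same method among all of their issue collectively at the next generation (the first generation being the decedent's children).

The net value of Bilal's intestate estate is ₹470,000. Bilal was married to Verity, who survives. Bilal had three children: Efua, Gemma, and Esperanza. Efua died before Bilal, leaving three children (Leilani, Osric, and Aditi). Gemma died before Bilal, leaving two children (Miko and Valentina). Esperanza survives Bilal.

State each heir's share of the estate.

Verity: ₹260,000; Leilani: ₹28,000; Osric: ₹28,000; Aditi: ₹28,000; Miko: ₹28,000; Valentina: ₹28,000; Esperanza: ₹70,000

Verity first takes ₹50,000, leaving a balance of ₹420,000. Verity then takes one-half of the balance (₹210,000), for a total of ₹260,000. The remaining ₹210,000 passes to the descendants.
The descendants' portion (₹210,000) is divided at the children's generation into 3 shares of ₹70,000. Esperanza takes ₹70,000. The 2 shares of the deceased (Efua and Gemma) are combined into a pool of ₹140,000.
That pool (₹140,000) is divided at the grandchildren's generation equally among Leilani, Osric, Aditi, Miko, and Valentina: ₹28,000 each.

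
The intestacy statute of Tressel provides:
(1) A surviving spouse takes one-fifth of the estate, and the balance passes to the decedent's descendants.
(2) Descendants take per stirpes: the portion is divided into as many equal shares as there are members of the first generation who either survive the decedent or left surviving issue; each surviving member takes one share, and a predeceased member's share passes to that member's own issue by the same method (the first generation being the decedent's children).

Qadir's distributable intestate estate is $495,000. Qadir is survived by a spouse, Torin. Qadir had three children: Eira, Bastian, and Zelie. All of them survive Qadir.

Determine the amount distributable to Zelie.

Torin takes one-fifth of $495,000 = $99,000. The remaining $396,000 passes to the descendants.
The descendants' portion ($396,000) is divided into 3 shares of $132,000: Eira, Bastian, and Zelie each take $132,000.

Zelie receives $132,000.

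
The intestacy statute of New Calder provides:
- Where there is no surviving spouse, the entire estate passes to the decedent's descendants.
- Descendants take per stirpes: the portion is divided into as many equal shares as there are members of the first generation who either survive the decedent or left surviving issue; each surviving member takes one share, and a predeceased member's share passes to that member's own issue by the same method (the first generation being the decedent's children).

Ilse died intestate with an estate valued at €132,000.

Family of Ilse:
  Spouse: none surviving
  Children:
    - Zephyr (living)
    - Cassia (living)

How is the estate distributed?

The entire €132,000 passes to the descendants.
That amount (€132,000) is divided into 2 shares of €66,000: Zephyr and Cassia each take €66,000.

Zephyr: €66,000; Cassia: €66,000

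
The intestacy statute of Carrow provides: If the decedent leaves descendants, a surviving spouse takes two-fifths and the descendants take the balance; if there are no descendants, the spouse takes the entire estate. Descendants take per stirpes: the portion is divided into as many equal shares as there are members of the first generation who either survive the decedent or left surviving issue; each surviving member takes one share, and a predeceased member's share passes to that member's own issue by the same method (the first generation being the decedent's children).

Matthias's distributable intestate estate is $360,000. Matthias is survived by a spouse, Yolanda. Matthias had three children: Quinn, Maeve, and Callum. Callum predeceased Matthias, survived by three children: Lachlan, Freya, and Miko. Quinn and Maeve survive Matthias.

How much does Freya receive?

Freya receives $24,000.

Yolanda takes two-fifths of $360,000 = $144,000. The remaining $216,000 passes to the descendants.
The descendants' portion ($216,000) is divided into 3 shares of $72,000: Quinn and Maeve each take $72,000; Callum's $72,000 share passes to Callum's issue.
Callum's share ($72,000) is divided into 3 shares of $24,000: Lachlan, Freya, and Miko each take $24,000.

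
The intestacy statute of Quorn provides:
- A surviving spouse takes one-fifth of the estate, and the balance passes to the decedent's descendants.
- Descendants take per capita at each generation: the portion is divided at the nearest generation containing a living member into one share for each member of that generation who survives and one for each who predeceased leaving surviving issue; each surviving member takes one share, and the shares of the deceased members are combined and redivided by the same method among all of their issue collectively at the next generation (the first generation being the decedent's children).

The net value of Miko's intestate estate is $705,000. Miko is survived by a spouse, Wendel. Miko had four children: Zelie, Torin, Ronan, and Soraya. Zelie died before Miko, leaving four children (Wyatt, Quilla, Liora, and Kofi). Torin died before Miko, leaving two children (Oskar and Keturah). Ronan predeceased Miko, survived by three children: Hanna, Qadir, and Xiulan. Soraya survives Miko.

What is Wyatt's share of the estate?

Wendel takes one-fifth of $705,000 = $141,000. The remaining $564,000 passes to the descendants.
The descendants' portion ($564,000) is divided at the children's generation into 4 shares of $141,000. Soraya takes $141,000. The 3 shares of the deceased (Zelie, Torin, and Ronan) are combined into a pool of $423,000.
That pool ($423,000) is divided at the grandchildren's generation equally among Wyatt, Quilla, Liora, Kofi, Oskar, Keturah, Hanna, Qadir, and Xiulan: $47,000 each.

Wyatt receives $47,000.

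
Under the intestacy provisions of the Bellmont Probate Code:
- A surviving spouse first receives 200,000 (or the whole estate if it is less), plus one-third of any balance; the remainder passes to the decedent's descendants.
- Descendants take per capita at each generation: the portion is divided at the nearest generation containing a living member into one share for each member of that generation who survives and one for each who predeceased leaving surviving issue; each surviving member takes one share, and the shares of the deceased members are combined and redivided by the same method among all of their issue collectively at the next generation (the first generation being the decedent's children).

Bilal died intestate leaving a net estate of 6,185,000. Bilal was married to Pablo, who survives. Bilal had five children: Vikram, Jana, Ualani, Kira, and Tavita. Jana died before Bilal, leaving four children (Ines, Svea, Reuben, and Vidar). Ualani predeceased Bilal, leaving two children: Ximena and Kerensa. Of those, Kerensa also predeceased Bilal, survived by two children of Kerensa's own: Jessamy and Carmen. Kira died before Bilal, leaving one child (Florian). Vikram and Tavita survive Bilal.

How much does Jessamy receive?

Jessamy receives 171,000.

Pablo first takes 200,000, leaving a balance of 5,985,000. Pablo then takes one-third of the balance (1,995,000), for a total of 2,195,000. The remaining 3,990,000 passes to the descendants.
The descendants' portion (3,990,000) is divided at the children's generation into 5 shares of 798,000. Vikram and Tavita each take 798,000. The 3 shares of the deceased (Jana, Ualani, and Kira) are combined into a pool of 2,394,000.
That pool (2,394,000) is divided at the grandchildren's generation into 7 shares of 342,000. Ines, Svea, Reuben, Vidar, Ximena, and Florian each take 342,000. The remaining share for the deceased Kerensa (342,000) is carried to the next generation.
That pool (342,000) is divided at the great-grandchildren's generation equally among Jessamy and Carmen: 171,000 each.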